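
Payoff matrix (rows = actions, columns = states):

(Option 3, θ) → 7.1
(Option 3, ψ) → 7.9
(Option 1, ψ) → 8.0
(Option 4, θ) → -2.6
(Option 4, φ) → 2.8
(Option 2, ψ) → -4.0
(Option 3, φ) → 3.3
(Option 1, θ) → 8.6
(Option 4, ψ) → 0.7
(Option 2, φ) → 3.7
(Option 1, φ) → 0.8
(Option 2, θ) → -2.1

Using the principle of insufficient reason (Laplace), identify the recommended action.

Row averages: Option 1=5.8, Option 2=-0.8, Option 3=6.1, Option 4=0.3
Highest average = 6.1 → Option 3.

Option 3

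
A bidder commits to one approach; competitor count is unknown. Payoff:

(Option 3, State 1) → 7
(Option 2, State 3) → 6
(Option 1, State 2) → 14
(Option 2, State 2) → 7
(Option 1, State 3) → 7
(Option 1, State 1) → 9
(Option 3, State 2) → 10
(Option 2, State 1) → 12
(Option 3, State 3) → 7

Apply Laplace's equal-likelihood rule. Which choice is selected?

Option 1

Row averages: Option 1=10, Option 2=25/3, Option 3=8
Highest average = 10 → Option 1.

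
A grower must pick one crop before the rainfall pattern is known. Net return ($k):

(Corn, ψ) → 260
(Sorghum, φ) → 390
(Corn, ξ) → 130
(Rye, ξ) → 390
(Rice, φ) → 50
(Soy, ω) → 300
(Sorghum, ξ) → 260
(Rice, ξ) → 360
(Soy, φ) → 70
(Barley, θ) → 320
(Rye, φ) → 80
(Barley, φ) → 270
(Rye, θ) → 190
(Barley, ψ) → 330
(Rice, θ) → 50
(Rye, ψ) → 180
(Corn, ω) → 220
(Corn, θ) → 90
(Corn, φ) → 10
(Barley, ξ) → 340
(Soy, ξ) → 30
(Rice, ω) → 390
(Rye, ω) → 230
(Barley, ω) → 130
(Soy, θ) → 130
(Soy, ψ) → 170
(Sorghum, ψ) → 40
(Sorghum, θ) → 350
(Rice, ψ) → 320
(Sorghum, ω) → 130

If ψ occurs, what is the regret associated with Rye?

150

Best payoff under ψ is 330.
Regret = 330 − 180 = 150.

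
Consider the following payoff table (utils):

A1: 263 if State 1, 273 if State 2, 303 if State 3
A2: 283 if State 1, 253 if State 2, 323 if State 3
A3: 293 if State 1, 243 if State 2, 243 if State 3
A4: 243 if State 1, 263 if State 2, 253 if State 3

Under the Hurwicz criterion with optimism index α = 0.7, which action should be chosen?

A1: 0.7·303 + 0.3·263 = 291
A2: 0.7·323 + 0.3·253 = 302
A3: 0.7·293 + 0.3·243 = 278
A4: 0.7·263 + 0.3·243 = 257
Highest Hurwicz score = 302 → A2.

A2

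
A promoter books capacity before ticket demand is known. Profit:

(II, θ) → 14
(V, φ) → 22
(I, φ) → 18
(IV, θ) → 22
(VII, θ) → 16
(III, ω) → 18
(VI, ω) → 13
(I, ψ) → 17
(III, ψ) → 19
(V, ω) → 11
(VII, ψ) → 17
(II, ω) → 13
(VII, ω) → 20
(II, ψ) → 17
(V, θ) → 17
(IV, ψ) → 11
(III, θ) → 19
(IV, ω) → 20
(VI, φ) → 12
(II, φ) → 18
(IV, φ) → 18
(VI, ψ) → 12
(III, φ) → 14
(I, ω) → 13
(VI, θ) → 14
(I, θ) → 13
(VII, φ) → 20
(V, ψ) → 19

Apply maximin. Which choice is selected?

Row minima: I=13, II=13, III=14, IV=11, V=11, VI=12, VII=16
Best worst-case = 16 → VII.

VII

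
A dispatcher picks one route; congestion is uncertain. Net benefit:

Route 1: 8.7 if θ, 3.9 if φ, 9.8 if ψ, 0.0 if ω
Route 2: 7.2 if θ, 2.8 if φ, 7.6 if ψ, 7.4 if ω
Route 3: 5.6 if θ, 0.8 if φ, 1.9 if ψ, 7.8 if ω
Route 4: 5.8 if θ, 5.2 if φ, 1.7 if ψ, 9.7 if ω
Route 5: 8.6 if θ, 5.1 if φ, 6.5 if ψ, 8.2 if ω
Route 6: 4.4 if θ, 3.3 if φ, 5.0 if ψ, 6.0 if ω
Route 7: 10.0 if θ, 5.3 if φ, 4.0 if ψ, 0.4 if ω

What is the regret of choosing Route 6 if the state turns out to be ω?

Best payoff under ω is 9.7.
Regret = 9.7 − 6.0 = 3.7.

3.7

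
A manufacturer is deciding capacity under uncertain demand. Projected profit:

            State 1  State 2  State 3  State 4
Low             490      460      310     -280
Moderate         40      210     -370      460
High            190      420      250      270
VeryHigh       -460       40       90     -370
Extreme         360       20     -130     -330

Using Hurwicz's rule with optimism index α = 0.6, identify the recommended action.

Low: 0.6·490 + 0.4·(-280) = 182
Moderate: 0.6·460 + 0.4·(-370) = 128
High: 0.6·420 + 0.4·190 = 328
VeryHigh: 0.6·90 + 0.4·(-460) = -130
Extreme: 0.6·360 + 0.4·(-330) = 84
Highest Hurwicz score = 328 → High.

High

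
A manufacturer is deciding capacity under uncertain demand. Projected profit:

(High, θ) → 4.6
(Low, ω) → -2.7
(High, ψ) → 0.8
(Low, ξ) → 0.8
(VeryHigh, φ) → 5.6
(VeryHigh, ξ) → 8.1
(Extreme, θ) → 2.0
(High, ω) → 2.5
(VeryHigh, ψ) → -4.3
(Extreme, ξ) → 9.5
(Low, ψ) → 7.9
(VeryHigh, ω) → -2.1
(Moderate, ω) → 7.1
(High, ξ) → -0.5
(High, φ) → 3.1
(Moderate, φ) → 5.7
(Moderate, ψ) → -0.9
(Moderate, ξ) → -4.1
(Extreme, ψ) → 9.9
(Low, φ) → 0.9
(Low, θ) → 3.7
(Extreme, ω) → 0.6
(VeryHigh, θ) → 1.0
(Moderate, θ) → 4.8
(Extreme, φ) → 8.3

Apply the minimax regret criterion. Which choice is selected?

Extreme

Column bests: θ=4.8, φ=8.3, ψ=9.9, ω=7.1, ξ=9.5.
Low regrets: 1.1, 7.4, 2.0, 9.8, 8.7 → max 9.8
Moderate regrets: 0.0, 2.6, 10.8, 0.0, 13.6 → max 13.6
High regrets: 0.2, 5.2, 9.1, 4.6, 10.0 → max 10.0
VeryHigh regrets: 3.8, 2.7, 14.2, 9.2, 1.4 → max 14.2
Extreme regrets: 2.8, 0.0, 0.0, 6.5, 0.0 → max 6.5
Smallest max regret = 6.5 → Extreme.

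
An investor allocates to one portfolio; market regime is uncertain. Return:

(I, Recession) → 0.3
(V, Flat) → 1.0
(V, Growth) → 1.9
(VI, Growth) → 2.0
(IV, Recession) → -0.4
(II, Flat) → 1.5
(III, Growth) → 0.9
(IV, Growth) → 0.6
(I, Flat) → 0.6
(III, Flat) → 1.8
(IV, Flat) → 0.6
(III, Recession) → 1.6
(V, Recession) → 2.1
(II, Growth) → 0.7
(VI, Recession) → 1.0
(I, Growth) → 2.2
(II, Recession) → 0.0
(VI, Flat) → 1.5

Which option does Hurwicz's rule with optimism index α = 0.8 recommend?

I: 0.8·2.2 + 0.2·0.3 = 1.82
II: 0.8·1.5 + 0.2·0.0 = 1.2
III: 0.8·1.8 + 0.2·0.9 = 1.62
IV: 0.8·0.6 + 0.2·(-0.4) = 0.4
V: 0.8·2.1 + 0.2·1.0 = 1.88
VI: 0.8·2.0 + 0.2·1.0 = 1.8
Highest Hurwicz score = 1.88 → V.

V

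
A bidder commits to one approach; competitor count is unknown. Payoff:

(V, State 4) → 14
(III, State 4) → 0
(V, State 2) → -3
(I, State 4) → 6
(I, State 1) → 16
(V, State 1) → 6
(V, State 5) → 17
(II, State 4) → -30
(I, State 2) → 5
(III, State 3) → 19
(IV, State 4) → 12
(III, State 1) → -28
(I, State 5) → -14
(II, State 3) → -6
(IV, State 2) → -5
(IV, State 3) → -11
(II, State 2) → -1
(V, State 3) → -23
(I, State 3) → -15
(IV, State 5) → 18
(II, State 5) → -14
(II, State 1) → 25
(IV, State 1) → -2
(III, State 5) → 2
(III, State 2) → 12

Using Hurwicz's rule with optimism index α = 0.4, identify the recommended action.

IV

I: 0.4·16 + 0.6·(-15) = -2.6
II: 0.4·25 + 0.6·(-30) = -8
III: 0.4·19 + 0.6·(-28) = -9.2
IV: 0.4·18 + 0.6·(-11) = 0.6
V: 0.4·17 + 0.6·(-23) = -7
Highest Hurwicz score = 0.6 → IV.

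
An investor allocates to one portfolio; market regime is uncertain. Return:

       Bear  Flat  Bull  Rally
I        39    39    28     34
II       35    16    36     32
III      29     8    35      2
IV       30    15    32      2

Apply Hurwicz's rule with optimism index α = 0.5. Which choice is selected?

I: 0.5·39 + 0.5·28 = 33.5
II: 0.5·36 + 0.5·16 = 26
III: 0.5·35 + 0.5·2 = 18.5
IV: 0.5·32 + 0.5·2 = 17
Highest Hurwicz score = 33.5 → I.

I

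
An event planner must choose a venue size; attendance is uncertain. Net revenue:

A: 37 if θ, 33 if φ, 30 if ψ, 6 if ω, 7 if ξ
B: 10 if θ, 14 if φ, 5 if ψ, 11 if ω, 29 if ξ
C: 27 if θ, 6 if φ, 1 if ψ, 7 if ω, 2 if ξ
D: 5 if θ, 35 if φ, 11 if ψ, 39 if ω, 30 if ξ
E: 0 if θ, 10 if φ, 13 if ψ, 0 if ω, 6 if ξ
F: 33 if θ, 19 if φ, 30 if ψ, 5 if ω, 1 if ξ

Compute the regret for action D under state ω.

0

Best payoff under ω is 39.
Regret = 39 − 39 = 0.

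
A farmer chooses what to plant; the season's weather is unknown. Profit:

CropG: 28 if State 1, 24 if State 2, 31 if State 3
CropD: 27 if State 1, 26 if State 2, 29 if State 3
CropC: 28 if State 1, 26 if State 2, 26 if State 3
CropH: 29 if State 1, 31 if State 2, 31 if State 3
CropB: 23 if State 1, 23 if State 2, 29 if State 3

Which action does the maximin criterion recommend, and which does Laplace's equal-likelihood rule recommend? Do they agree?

Row minima: CropG=24, CropD=26, CropC=26, CropH=29, CropB=23
Best worst-case = 29 → CropH.
Row averages: CropG=83/3, CropD=82/3, CropC=80/3, CropH=91/3, CropB=25
Highest average = 91/3 → CropH.

maximin → CropH; laplace → CropH (agree)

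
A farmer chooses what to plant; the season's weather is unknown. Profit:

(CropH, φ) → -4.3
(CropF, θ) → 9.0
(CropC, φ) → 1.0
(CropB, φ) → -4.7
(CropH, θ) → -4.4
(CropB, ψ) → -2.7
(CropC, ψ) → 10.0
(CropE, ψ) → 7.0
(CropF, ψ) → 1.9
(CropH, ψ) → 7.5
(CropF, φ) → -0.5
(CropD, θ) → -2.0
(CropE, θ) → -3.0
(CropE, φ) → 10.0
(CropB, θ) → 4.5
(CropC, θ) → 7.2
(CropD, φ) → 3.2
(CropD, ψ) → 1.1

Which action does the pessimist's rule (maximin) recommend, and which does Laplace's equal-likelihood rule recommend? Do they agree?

maximin → CropC; laplace → CropC (agree)

Row minima: CropB=-4.7, CropH=-4.4, CropF=-0.5, CropE=-3.0, CropD=-2.0, CropC=1.0
Best worst-case = 1.0 → CropC.
Row averages: CropB=-29/30, CropH=-0.4, CropF=52/15, CropE=14/3, CropD=23/30, CropC=91/15
Highest average = 91/15 → CropC.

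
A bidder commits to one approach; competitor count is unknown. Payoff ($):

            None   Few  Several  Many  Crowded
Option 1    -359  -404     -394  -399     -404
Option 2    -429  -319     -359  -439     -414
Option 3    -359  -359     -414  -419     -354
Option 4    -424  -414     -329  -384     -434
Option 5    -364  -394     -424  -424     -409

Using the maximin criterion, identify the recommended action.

Option 1

Row minima: Option 1=-404, Option 2=-439, Option 3=-419, Option 4=-434, Option 5=-424
Best worst-case = -404 → Option 1.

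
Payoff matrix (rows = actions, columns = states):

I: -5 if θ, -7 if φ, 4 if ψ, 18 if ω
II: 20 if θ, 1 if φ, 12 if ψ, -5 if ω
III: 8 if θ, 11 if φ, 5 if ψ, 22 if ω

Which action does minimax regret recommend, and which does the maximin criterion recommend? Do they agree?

minimax regret → III; maximin → III (agree)

Column bests: θ=20, φ=11, ψ=12, ω=22.
I regrets: 25, 18, 8, 4 → max 25
II regrets: 0, 10, 0, 27 → max 27
III regrets: 12, 0, 7, 0 → max 12
Smallest max regret = 12 → III.
Row minima: I=-7, II=-5, III=5
Best worst-case = 5 → III.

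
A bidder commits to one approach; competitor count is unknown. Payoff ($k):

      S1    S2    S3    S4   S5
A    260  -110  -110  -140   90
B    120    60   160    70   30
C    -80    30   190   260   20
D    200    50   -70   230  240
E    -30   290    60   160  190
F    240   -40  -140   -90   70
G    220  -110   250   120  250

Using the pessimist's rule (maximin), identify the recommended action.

B

Row minima: A=-140, B=30, C=-80, D=-70, E=-30, F=-140, G=-110
Best worst-case = 30 → B.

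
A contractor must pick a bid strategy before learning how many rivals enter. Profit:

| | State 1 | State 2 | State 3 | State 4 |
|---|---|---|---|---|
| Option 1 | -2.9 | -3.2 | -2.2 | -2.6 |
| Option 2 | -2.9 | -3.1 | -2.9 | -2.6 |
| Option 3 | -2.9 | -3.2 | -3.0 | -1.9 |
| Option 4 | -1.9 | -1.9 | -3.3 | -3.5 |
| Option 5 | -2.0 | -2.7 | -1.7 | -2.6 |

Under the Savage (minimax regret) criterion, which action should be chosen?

Column bests: State 1=-1.9, State 2=-1.9, State 3=-1.7, State 4=-1.9.
Option 1 regrets: 1.0, 1.3, 0.5, 0.7 → max 1.3
Option 2 regrets: 1.0, 1.2, 1.2, 0.7 → max 1.2
Option 3 regrets: 1.0, 1.3, 1.3, 0.0 → max 1.3
Option 4 regrets: 0.0, 0.0, 1.6, 1.6 → max 1.6
Option 5 regrets: 0.1, 0.8, 0.0, 0.7 → max 0.8
Smallest max regret = 0.8 → Option 5.

Option 5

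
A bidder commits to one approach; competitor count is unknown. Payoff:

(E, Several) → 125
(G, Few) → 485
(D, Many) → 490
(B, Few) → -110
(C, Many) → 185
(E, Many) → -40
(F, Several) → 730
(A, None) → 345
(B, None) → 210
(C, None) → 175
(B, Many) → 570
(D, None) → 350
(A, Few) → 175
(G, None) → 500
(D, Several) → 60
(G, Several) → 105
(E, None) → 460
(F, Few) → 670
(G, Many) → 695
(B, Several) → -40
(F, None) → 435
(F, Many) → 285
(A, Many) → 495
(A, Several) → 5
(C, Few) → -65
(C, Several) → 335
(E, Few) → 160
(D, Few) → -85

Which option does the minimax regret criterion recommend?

Column bests: None=500, Few=670, Several=730, Many=695.
A regrets: 155, 495, 725, 200 → max 725
B regrets: 290, 780, 770, 125 → max 780
C regrets: 325, 735, 395, 510 → max 735
D regrets: 150, 755, 670, 205 → max 755
E regrets: 40, 510, 605, 735 → max 735
F regrets: 65, 0, 0, 410 → max 410
G regrets: 0, 185, 625, 0 → max 625
Smallest max regret = 410 → F.

F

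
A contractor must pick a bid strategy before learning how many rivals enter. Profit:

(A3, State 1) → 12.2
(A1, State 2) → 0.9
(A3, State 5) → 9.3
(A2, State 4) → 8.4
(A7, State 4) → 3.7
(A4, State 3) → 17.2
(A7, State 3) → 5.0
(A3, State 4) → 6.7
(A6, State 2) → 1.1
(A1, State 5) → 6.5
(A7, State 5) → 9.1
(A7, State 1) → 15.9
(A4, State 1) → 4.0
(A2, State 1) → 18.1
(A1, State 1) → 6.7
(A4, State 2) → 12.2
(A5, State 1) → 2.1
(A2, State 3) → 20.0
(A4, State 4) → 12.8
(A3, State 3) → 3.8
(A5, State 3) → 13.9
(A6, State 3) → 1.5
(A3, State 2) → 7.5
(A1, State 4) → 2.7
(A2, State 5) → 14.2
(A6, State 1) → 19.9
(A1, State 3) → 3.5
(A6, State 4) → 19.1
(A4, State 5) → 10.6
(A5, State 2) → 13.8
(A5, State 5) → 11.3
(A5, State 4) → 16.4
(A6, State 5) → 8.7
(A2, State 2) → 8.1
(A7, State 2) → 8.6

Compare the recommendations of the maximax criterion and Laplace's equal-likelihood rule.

maximax → A2; laplace → A2 (agree)

Row maxima: A1=6.7, A2=20.0, A3=12.2, A4=17.2, A5=16.4, A6=19.9, A7=15.9
Best best-case = 20.0 → A2.
Row averages: A1=4.06, A2=13.76, A3=7.9, A4=11.36, A5=11.5, A6=10.06, A7=8.46
Highest average = 13.76 → A2.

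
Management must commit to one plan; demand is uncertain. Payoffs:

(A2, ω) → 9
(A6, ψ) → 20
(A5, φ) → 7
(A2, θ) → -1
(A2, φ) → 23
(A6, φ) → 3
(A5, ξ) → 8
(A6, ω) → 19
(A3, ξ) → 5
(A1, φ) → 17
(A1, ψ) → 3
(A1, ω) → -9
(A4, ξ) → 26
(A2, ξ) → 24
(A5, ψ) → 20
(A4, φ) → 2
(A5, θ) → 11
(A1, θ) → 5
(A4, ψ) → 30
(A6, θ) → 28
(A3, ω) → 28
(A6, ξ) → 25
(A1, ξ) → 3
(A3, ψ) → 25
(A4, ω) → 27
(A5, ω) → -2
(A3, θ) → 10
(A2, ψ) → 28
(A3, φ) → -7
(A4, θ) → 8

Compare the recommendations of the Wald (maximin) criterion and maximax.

Row minima: A1=-9, A2=-1, A3=-7, A4=2, A5=-2, A6=3
Best worst-case = 3 → A6.
Row maxima: A1=17, A2=28, A3=28, A4=30, A5=20, A6=28
Best best-case = 30 → A4.

maximin → A6; maximax → A4 (disagree)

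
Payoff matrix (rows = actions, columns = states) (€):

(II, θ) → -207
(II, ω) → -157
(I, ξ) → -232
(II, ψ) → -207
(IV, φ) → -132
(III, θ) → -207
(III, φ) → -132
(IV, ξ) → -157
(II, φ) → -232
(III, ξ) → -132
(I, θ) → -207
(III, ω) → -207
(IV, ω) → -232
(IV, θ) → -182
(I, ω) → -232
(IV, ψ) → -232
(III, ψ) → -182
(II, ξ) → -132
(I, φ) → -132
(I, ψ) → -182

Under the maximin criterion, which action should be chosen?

Row minima: I=-232, II=-232, III=-207, IV=-232
Best worst-case = -207 → III.

III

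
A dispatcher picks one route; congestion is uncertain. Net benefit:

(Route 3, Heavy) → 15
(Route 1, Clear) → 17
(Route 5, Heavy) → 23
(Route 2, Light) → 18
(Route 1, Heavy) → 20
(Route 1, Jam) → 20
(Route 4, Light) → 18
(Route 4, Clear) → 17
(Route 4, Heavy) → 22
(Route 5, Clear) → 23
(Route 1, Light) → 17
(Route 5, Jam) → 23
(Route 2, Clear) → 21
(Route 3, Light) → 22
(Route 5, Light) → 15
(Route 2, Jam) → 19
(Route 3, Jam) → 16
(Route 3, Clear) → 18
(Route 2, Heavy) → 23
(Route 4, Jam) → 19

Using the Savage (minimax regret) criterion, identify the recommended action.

Column bests: Clear=23, Light=22, Heavy=23, Jam=23.
Route 1 regrets: 6, 5, 3, 3 → max 6
Route 2 regrets: 2, 4, 0, 4 → max 4
Route 3 regrets: 5, 0, 8, 7 → max 8
Route 4 regrets: 6, 4, 1, 4 → max 6
Route 5 regrets: 0, 7, 0, 0 → max 7
Smallest max regret = 4 → Route 2.

Route 2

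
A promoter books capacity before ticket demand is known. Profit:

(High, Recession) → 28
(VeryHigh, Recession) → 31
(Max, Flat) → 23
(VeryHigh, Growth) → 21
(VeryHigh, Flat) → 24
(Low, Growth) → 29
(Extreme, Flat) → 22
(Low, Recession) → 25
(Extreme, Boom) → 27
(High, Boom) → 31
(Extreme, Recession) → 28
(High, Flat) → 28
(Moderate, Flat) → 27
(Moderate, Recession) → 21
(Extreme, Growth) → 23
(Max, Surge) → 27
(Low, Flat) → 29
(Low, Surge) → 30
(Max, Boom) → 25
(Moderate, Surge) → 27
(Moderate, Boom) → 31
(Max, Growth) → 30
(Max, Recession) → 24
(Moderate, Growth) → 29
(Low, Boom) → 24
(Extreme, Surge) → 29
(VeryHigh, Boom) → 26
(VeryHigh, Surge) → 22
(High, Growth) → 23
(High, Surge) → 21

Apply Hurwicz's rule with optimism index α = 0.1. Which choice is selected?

Low: 0.1·30 + 0.9·24 = 24.6
Moderate: 0.1·31 + 0.9·21 = 22
High: 0.1·31 + 0.9·21 = 22
VeryHigh: 0.1·31 + 0.9·21 = 22
Extreme: 0.1·29 + 0.9·22 = 22.7
Max: 0.1·30 + 0.9·23 = 23.7
Highest Hurwicz score = 24.6 → Low.

Low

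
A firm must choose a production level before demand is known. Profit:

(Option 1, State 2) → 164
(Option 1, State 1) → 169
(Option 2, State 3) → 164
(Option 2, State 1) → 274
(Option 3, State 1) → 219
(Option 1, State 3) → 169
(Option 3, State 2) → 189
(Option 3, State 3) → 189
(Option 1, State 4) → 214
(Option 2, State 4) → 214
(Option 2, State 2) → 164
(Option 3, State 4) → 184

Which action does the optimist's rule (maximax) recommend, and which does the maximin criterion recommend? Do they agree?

Row maxima: Option 1=214, Option 2=274, Option 3=219
Best best-case = 274 → Option 2.
Row minima: Option 1=164, Option 2=164, Option 3=184
Best worst-case = 184 → Option 3.

maximax → Option 2; maximin → Option 3 (disagree)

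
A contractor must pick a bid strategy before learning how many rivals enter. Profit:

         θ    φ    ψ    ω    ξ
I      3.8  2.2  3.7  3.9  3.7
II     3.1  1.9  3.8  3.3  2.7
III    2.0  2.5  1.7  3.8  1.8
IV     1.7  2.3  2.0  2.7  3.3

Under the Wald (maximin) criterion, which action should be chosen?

I

Row minima: I=2.2, II=1.9, III=1.7, IV=1.7
Best worst-case = 2.2 → I.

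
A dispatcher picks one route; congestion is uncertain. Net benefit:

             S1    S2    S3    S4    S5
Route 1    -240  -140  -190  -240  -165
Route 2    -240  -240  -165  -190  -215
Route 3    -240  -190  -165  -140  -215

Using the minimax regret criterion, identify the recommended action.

Column bests: S1=-240, S2=-140, S3=-165, S4=-140, S5=-165.
Route 1 regrets: 0, 0, 25, 100, 0 → max 100
Route 2 regrets: 0, 100, 0, 50, 50 → max 100
Route 3 regrets: 0, 50, 0, 0, 50 → max 50
Smallest max regret = 50 → Route 3.

Route 3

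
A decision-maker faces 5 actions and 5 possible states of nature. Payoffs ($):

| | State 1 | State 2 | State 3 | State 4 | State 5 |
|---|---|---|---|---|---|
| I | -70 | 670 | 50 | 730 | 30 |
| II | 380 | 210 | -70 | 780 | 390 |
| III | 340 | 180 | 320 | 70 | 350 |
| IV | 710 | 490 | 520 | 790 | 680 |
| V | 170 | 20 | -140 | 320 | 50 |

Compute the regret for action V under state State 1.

540

Best payoff under State 1 is 710.
Regret = 710 − 170 = 540.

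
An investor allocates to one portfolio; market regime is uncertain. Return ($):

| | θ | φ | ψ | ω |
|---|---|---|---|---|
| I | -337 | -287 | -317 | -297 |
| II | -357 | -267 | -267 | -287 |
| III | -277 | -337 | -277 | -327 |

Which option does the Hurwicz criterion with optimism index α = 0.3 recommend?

I: 0.3·(-287) + 0.7·(-337) = -322
II: 0.3·(-267) + 0.7·(-357) = -330
III: 0.3·(-277) + 0.7·(-337) = -319
Highest Hurwicz score = -319 → III.

III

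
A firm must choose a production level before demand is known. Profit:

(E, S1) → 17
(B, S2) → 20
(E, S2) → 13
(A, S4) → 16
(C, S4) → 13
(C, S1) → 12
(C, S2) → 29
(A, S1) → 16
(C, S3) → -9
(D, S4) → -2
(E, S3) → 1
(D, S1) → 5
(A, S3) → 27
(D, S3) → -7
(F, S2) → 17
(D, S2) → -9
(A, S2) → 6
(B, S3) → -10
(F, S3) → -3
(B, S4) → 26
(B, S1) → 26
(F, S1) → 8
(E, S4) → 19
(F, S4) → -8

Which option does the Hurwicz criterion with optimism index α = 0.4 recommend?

A

A: 0.4·27 + 0.6·6 = 14.4
B: 0.4·26 + 0.6·(-10) = 4.4
C: 0.4·29 + 0.6·(-9) = 6.2
D: 0.4·5 + 0.6·(-9) = -3.4
E: 0.4·19 + 0.6·1 = 8.2
F: 0.4·17 + 0.6·(-8) = 2
Highest Hurwicz score = 14.4 → A.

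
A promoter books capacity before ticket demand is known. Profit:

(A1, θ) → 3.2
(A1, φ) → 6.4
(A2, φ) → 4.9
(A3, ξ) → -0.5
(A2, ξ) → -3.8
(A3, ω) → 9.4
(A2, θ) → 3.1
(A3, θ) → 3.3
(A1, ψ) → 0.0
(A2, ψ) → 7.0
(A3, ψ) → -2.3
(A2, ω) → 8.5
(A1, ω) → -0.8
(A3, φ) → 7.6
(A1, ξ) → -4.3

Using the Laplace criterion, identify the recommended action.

Row averages: A1=0.9, A2=3.94, A3=3.5
Highest average = 3.94 → A2.

A2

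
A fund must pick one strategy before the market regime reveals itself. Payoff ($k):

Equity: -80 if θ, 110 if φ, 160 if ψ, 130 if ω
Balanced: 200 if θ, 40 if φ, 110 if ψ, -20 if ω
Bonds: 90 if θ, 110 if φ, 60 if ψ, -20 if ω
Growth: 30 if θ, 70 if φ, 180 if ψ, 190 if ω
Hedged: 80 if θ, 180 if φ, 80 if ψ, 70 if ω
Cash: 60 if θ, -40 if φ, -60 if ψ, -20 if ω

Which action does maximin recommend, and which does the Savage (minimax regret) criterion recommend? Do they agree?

Row minima: Equity=-80, Balanced=-20, Bonds=-20, Growth=30, Hedged=70, Cash=-60
Best worst-case = 70 → Hedged.
Column bests: θ=200, φ=180, ψ=180, ω=190.
Equity regrets: 280, 70, 20, 60 → max 280
Balanced regrets: 0, 140, 70, 210 → max 210
Bonds regrets: 110, 70, 120, 210 → max 210
Growth regrets: 170, 110, 0, 0 → max 170
Hedged regrets: 120, 0, 100, 120 → max 120
Cash regrets: 140, 220, 240, 210 → max 240
Smallest max regret = 120 → Hedged.

maximin → Hedged; minimax regret → Hedged (agree)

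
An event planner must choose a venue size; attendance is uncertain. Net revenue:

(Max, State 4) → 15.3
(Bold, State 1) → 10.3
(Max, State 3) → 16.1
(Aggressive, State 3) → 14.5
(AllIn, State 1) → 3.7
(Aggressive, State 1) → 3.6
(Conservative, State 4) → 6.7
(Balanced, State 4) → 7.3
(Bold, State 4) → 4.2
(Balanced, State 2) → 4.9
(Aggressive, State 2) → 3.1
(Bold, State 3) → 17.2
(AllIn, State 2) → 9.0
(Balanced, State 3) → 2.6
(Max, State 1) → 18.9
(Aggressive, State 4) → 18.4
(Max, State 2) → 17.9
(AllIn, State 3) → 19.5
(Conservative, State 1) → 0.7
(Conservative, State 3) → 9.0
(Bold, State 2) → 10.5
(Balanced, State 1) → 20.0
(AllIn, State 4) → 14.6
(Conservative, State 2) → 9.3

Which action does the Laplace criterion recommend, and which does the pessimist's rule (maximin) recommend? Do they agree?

Row averages: Conservative=6.425, Balanced=8.7, Aggressive=9.9, Bold=10.55, AllIn=11.7, Max=17.05
Highest average = 17.05 → Max.
Row minima: Conservative=0.7, Balanced=2.6, Aggressive=3.1, Bold=4.2, AllIn=3.7, Max=15.3
Best worst-case = 15.3 → Max.

laplace → Max; maximin → Max (agree)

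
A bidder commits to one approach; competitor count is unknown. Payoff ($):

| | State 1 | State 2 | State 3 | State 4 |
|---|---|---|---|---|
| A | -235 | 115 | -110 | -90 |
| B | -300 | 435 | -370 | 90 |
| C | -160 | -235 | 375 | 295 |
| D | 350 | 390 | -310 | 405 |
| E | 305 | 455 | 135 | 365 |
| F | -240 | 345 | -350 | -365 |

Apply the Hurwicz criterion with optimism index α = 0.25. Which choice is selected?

A: 0.25·115 + 0.75·(-235) = -147.5
B: 0.25·435 + 0.75·(-370) = -168.75
C: 0.25·375 + 0.75·(-235) = -82.5
D: 0.25·405 + 0.75·(-310) = -131.25
E: 0.25·455 + 0.75·135 = 215
F: 0.25·345 + 0.75·(-365) = -187.5
Highest Hurwicz score = 215 → E.

E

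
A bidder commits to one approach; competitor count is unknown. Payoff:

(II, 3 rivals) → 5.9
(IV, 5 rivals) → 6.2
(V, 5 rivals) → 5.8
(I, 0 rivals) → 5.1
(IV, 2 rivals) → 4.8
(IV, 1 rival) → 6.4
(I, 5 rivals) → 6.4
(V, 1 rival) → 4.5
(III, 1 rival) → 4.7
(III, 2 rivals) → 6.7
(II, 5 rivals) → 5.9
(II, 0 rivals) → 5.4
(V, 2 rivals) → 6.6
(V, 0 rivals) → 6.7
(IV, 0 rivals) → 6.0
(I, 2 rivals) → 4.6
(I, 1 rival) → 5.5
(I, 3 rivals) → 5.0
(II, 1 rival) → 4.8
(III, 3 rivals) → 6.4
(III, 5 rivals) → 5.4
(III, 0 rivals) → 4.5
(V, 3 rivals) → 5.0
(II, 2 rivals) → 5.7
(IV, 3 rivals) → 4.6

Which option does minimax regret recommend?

II

Column bests: 0 rivals=6.7, 1 rival=6.4, 2 rivals=6.7, 3 rivals=6.4, 5 rivals=6.4.
I regrets: 1.6, 0.9, 2.1, 1.4, 0.0 → max 2.1
II regrets: 1.3, 1.6, 1.0, 0.5, 0.5 → max 1.6
III regrets: 2.2, 1.7, 0.0, 0.0, 1.0 → max 2.2
IV regrets: 0.7, 0.0, 1.9, 1.8, 0.2 → max 1.9
V regrets: 0.0, 1.9, 0.1, 1.4, 0.6 → max 1.9
Smallest max regret = 1.6 → II.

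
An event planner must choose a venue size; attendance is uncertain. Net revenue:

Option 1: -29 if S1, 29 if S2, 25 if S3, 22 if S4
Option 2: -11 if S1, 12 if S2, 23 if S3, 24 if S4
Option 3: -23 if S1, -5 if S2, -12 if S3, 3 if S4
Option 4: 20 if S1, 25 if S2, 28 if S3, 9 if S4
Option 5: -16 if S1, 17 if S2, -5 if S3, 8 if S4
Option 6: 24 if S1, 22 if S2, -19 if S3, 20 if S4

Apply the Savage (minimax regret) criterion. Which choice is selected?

Option 4

Column bests: S1=24, S2=29, S3=28, S4=24.
Option 1 regrets: 53, 0, 3, 2 → max 53
Option 2 regrets: 35, 17, 5, 0 → max 35
Option 3 regrets: 47, 34, 40, 21 → max 47
Option 4 regrets: 4, 4, 0, 15 → max 15
Option 5 regrets: 40, 12, 33, 16 → max 40
Option 6 regrets: 0, 7, 47, 4 → max 47
Smallest max regret = 15 → Option 4.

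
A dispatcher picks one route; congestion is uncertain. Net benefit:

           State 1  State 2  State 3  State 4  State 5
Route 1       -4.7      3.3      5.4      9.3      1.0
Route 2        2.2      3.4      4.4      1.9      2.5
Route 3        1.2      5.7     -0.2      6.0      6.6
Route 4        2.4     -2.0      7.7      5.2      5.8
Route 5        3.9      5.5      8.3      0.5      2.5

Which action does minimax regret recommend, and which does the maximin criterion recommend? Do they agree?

Column bests: State 1=3.9, State 2=5.7, State 3=8.3, State 4=9.3, State 5=6.6.
Route 1 regrets: 8.6, 2.4, 2.9, 0.0, 5.6 → max 8.6
Route 2 regrets: 1.7, 2.3, 3.9, 7.4, 4.1 → max 7.4
Route 3 regrets: 2.7, 0.0, 8.5, 3.3, 0.0 → max 8.5
Route 4 regrets: 1.5, 7.7, 0.6, 4.1, 0.8 → max 7.7
Route 5 regrets: 0.0, 0.2, 0.0, 8.8, 4.1 → max 8.8
Smallest max regret = 7.4 → Route 2.
Row minima: Route 1=-4.7, Route 2=1.9, Route 3=-0.2, Route 4=-2.0, Route 5=0.5
Best worst-case = 1.9 → Route 2.

minimax regret → Route 2; maximin → Route 2 (agree)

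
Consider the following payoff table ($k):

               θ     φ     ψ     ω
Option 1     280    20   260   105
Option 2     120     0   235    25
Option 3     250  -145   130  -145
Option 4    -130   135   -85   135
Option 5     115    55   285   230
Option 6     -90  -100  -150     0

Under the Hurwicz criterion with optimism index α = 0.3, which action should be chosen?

Option 5

Option 1: 0.3·280 + 0.7·20 = 98
Option 2: 0.3·235 + 0.7·0 = 70.5
Option 3: 0.3·250 + 0.7·(-145) = -26.5
Option 4: 0.3·135 + 0.7·(-130) = -50.5
Option 5: 0.3·285 + 0.7·55 = 124
Option 6: 0.3·0 + 0.7·(-150) = -105
Highest Hurwicz score = 124 → Option 5.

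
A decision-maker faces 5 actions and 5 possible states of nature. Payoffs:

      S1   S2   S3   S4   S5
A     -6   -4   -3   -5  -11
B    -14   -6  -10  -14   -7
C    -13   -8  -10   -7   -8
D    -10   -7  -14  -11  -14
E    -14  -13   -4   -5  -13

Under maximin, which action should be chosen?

Row minima: A=-11, B=-14, C=-13, D=-14, E=-14
Best worst-case = -11 → A.

A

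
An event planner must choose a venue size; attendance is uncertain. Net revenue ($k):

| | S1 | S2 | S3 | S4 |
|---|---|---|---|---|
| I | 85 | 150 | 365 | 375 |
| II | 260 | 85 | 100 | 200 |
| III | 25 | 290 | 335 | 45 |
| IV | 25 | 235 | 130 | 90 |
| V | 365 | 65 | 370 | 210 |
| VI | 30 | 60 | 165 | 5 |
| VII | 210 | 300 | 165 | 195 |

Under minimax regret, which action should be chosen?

Column bests: S1=365, S2=300, S3=370, S4=375.
I regrets: 280, 150, 5, 0 → max 280
II regrets: 105, 215, 270, 175 → max 270
III regrets: 340, 10, 35, 330 → max 340
IV regrets: 340, 65, 240, 285 → max 340
V regrets: 0, 235, 0, 165 → max 235
VI regrets: 335, 240, 205, 370 → max 370
VII regrets: 155, 0, 205, 180 → max 205
Smallest max regret = 205 → VII.

VII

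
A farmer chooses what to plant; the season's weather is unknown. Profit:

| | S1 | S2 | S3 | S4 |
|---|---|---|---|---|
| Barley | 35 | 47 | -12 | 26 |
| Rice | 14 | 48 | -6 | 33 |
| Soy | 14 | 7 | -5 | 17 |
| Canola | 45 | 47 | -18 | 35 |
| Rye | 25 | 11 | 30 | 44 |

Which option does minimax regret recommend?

Rice

Column bests: S1=45, S2=48, S3=30, S4=44.
Barley regrets: 10, 1, 42, 18 → max 42
Rice regrets: 31, 0, 36, 11 → max 36
Soy regrets: 31, 41, 35, 27 → max 41
Canola regrets: 0, 1, 48, 9 → max 48
Rye regrets: 20, 37, 0, 0 → max 37
Smallest max regret = 36 → Rice.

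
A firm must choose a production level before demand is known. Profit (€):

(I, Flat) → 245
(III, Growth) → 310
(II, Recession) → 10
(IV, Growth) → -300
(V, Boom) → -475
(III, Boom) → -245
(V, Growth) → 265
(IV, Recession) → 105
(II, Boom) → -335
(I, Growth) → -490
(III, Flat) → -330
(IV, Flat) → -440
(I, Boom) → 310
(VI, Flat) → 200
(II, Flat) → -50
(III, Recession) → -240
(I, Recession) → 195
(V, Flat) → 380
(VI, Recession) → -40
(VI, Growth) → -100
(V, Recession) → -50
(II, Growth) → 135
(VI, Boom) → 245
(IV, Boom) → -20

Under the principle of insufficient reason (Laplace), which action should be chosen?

Row averages: I=65, II=-60, III=-126.25, IV=-163.75, V=30, VI=76.25
Highest average = 76.25 → VI.

VI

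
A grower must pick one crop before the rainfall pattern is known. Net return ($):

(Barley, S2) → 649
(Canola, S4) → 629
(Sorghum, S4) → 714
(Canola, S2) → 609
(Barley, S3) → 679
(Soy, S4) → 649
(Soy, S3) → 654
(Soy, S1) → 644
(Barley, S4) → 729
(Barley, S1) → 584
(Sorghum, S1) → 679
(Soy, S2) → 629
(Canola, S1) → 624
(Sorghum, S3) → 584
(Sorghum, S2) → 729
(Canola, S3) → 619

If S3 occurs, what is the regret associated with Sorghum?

95

Best payoff under S3 is 679.
Regret = 679 − 584 = 95.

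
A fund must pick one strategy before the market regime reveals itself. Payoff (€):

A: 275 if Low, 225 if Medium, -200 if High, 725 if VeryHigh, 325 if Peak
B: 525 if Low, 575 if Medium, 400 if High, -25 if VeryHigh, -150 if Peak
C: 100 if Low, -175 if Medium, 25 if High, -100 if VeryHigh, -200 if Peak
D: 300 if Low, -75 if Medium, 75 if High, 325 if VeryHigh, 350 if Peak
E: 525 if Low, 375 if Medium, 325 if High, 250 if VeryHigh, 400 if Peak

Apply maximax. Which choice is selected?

A

Row maxima: A=725, B=575, C=100, D=350, E=525
Best best-case = 725 → A.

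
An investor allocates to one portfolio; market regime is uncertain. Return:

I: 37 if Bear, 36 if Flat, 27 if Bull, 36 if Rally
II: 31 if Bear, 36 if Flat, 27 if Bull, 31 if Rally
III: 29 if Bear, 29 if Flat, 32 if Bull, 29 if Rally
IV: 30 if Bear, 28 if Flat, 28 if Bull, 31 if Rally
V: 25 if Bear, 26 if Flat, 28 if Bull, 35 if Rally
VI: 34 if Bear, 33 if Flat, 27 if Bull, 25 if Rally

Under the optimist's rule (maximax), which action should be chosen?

Row maxima: I=37, II=36, III=32, IV=31, V=35, VI=34
Best best-case = 37 → I.

I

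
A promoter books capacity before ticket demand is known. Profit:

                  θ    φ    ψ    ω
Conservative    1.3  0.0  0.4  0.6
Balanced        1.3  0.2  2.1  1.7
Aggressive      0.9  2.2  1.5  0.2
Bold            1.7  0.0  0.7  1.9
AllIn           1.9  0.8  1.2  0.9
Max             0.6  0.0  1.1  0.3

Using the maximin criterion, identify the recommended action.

AllIn

Row minima: Conservative=0.0, Balanced=0.2, Aggressive=0.2, Bold=0.0, AllIn=0.8, Max=0.0
Best worst-case = 0.8 → AllIn.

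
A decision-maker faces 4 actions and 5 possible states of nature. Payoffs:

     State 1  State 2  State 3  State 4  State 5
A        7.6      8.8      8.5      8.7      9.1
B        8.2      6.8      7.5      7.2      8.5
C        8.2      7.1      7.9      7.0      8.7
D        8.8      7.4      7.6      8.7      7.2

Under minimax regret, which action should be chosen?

A

Column bests: State 1=8.8, State 2=8.8, State 3=8.5, State 4=8.7, State 5=9.1.
A regrets: 1.2, 0.0, 0.0, 0.0, 0.0 → max 1.2
B regrets: 0.6, 2.0, 1.0, 1.5, 0.6 → max 2.0
C regrets: 0.6, 1.7, 0.6, 1.7, 0.4 → max 1.7
D regrets: 0.0, 1.4, 0.9, 0.0, 1.9 → max 1.9
Smallest max regret = 1.2 → A.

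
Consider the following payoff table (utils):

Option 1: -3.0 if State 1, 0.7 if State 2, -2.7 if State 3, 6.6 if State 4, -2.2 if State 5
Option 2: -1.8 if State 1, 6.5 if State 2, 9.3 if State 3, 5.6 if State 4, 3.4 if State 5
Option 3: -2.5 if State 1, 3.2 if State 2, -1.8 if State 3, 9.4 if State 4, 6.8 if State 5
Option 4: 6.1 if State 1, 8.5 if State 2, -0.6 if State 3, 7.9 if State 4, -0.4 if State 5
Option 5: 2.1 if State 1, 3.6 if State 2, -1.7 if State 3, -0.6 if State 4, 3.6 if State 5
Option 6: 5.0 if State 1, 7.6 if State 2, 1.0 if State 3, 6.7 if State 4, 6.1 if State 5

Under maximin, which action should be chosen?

Row minima: Option 1=-3.0, Option 2=-1.8, Option 3=-2.5, Option 4=-0.6, Option 5=-1.7, Option 6=1.0
Best worst-case = 1.0 → Option 6.

Option 6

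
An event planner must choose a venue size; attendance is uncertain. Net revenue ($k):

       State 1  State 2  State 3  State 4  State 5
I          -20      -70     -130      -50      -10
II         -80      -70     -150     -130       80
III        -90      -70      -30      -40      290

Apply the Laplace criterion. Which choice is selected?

Row averages: I=-56, II=-70, III=12
Highest average = 12 → III.

III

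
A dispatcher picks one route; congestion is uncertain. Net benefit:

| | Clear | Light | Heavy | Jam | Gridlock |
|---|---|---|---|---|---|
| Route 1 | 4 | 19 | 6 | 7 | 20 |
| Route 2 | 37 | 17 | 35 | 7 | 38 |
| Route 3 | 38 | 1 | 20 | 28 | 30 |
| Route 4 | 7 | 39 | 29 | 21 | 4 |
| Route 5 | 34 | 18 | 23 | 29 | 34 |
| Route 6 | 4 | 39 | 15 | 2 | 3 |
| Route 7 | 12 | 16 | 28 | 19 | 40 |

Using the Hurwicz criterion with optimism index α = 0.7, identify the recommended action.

Route 1: 0.7·20 + 0.3·4 = 15.2
Route 2: 0.7·38 + 0.3·7 = 28.7
Route 3: 0.7·38 + 0.3·1 = 26.9
Route 4: 0.7·39 + 0.3·4 = 28.5
Route 5: 0.7·34 + 0.3·18 = 29.2
Route 6: 0.7·39 + 0.3·2 = 27.9
Route 7: 0.7·40 + 0.3·12 = 31.6
Highest Hurwicz score = 31.6 → Route 7.

Route 7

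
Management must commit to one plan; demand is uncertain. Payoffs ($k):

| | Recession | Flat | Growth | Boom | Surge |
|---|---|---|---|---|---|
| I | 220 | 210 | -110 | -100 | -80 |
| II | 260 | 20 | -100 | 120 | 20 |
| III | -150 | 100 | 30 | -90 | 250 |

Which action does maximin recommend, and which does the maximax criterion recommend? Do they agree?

Row minima: I=-110, II=-100, III=-150
Best worst-case = -100 → II.
Row maxima: I=220, II=260, III=250
Best best-case = 260 → II.

maximin → II; maximax → II (agree)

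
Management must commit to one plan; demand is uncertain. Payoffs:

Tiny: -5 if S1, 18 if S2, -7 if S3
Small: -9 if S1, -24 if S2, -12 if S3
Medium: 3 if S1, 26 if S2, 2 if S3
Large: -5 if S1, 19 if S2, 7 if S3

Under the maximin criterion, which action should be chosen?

Row minima: Tiny=-7, Small=-24, Medium=2, Large=-5
Best worst-case = 2 → Medium.

Medium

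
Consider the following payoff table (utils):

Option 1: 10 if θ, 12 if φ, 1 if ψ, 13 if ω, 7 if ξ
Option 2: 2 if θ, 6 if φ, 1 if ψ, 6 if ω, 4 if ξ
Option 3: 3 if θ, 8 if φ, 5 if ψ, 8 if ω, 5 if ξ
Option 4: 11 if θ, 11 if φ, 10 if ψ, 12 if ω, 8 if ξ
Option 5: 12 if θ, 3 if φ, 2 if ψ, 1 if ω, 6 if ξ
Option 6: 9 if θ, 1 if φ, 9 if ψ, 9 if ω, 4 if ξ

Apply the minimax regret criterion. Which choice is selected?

Column bests: θ=12, φ=12, ψ=10, ω=13, ξ=8.
Option 1 regrets: 2, 0, 9, 0, 1 → max 9
Option 2 regrets: 10, 6, 9, 7, 4 → max 10
Option 3 regrets: 9, 4, 5, 5, 3 → max 9
Option 4 regrets: 1, 1, 0, 1, 0 → max 1
Option 5 regrets: 0, 9, 8, 12, 2 → max 12
Option 6 regrets: 3, 11, 1, 4, 4 → max 11
Smallest max regret = 1 → Option 4.

Option 4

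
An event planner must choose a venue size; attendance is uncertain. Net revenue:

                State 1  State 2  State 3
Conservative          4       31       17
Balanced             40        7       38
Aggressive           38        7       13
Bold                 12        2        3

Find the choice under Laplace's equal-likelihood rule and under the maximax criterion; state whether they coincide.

laplace → Balanced; maximax → Balanced (agree)

Row averages: Conservative=52/3, Balanced=85/3, Aggressive=58/3, Bold=17/3
Highest average = 85/3 → Balanced.
Row maxima: Conservative=31, Balanced=40, Aggressive=38, Bold=12
Best best-case = 40 → Balanced.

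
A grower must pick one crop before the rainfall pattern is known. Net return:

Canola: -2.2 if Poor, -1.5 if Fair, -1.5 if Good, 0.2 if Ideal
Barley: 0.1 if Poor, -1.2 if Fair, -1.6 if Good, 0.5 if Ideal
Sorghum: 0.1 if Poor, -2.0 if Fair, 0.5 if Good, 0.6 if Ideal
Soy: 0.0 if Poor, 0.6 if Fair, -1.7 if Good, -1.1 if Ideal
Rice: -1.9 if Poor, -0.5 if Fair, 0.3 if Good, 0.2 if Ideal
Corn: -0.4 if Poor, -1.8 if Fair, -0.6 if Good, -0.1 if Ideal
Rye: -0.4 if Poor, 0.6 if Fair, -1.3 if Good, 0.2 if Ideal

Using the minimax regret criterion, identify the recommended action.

Column bests: Poor=0.1, Fair=0.6, Good=0.5, Ideal=0.6.
Canola regrets: 2.3, 2.1, 2.0, 0.4 → max 2.3
Barley regrets: 0.0, 1.8, 2.1, 0.1 → max 2.1
Sorghum regrets: 0.0, 2.6, 0.0, 0.0 → max 2.6
Soy regrets: 0.1, 0.0, 2.2, 1.7 → max 2.2
Rice regrets: 2.0, 1.1, 0.2, 0.4 → max 2.0
Corn regrets: 0.5, 2.4, 1.1, 0.7 → max 2.4
Rye regrets: 0.5, 0.0, 1.8, 0.4 → max 1.8
Smallest max regret = 1.8 → Rye.

Rye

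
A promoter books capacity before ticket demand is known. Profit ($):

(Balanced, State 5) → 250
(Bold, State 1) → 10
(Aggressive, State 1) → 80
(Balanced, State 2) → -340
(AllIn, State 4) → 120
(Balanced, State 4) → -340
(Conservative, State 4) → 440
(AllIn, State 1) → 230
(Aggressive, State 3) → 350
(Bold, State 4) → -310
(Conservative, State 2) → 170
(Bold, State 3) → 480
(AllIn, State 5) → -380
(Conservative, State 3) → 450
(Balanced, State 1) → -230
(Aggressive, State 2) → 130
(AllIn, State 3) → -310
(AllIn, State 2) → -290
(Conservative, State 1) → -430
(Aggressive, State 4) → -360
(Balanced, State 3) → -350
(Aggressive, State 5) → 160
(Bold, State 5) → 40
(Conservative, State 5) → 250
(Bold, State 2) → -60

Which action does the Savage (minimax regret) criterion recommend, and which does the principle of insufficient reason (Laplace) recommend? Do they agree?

minimax regret → Conservative; laplace → Conservative (agree)

Column bests: State 1=230, State 2=170, State 3=480, State 4=440, State 5=250.
Conservative regrets: 660, 0, 30, 0, 0 → max 660
Balanced regrets: 460, 510, 830, 780, 0 → max 830
Aggressive regrets: 150, 40, 130, 800, 90 → max 800
Bold regrets: 220, 230, 0, 750, 210 → max 750
AllIn regrets: 0, 460, 790, 320, 630 → max 790
Smallest max regret = 660 → Conservative.
Row averages: Conservative=176, Balanced=-202, Aggressive=72, Bold=32, AllIn=-126
Highest average = 176 → Conservative.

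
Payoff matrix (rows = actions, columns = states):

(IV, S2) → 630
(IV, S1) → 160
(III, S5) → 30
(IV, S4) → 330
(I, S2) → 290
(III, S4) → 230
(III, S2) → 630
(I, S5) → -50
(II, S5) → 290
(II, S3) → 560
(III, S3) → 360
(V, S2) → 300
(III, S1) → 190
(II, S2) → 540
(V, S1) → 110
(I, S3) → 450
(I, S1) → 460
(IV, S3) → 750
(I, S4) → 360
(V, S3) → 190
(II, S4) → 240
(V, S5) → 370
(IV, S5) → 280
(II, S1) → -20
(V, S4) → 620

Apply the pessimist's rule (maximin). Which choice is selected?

Row minima: I=-50, II=-20, III=30, IV=160, V=110
Best worst-case = 160 → IV.

IV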